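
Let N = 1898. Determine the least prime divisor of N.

1898 is even: 2 divides it.

2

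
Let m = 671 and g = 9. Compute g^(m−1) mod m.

9^1 ≡ 9 (mod 671)
9^2 ≡ 9^2 = 81 ≡ 81 (mod 671)
9^4 ≡ 81^2 = 6561 ≡ 522 (mod 671)
9^8 ≡ 522^2 = 272484 ≡ 58 (mod 671)
9^16 ≡ 58^2 = 3364 ≡ 9 (mod 671)
9^32 ≡ 9^2 = 81 ≡ 81 (mod 671)
9^64 ≡ 81^2 = 6561 ≡ 522 (mod 671)
9^128 ≡ 522^2 = 272484 ≡ 58 (mod 671)
9^256 ≡ 58^2 = 3364 ≡ 9 (mod 671)
9^512 ≡ 9^2 = 81 ≡ 81 (mod 671)
670 = 512 + 128 + 16 + 8 + 4 + 2 in binary powers of 2.
So 9^670 ≡ 81 · 58 · 9 · 58 · 522 · 81 ≡ 1 (mod 671).
Since the result is 1, base 9 gives no evidence that 671 is composite.

1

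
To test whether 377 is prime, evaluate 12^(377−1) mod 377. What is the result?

12^1 ≡ 12 (mod 377)
12^2 ≡ 12^2 = 144 ≡ 144 (mod 377)
12^4 ≡ 144^2 = 20736 ≡ 1 (mod 377)
12^8 ≡ 1^2 = 1 ≡ 1 (mod 377)
12^16 ≡ 1^2 = 1 ≡ 1 (mod 377)
12^32 ≡ 1^2 = 1 ≡ 1 (mod 377)
12^64 ≡ 1^2 = 1 ≡ 1 (mod 377)
12^128 ≡ 1^2 = 1 ≡ 1 (mod 377)
12^256 ≡ 1^2 = 1 ≡ 1 (mod 377)
376 = 256 + 64 + 32 + 16 + 8 in binary powers of 2.
So 12^376 ≡ 1 · 1 · 1 · 1 · 1 ≡ 1 (mod 377).
Since the result is 1, base 12 gives no evidence that 377 is composite.

1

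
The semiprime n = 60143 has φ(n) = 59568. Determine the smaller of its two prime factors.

φ(n) = (p−1)(q−1) = n − (p+q) + 1, so p + q = 60143 − 59568 + 1 = 576.
p and q are the roots of t² − 576t + 60143 = 0.
Discriminant: 576² − 4·60143 = 331776 − 240572 = 91204; √91204 = 302.
q = (576 − 302)/2 = 137, p = (576 + 302)/2 = 439.
Check: 137 · 439 = 60143.

137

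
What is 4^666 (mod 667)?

4^1 ≡ 4 (mod 667)
4^2 ≡ 4^2 = 16 ≡ 16 (mod 667)
4^4 ≡ 16^2 = 256 ≡ 256 (mod 667)
4^8 ≡ 256^2 = 65536 ≡ 170 (mod 667)
4^16 ≡ 170^2 = 28900 ≡ 219 (mod 667)
4^32 ≡ 219^2 = 47961 ≡ 604 (mod 667)
4^64 ≡ 604^2 = 364816 ≡ 634 (mod 667)
4^128 ≡ 634^2 = 401956 ≡ 422 (mod 667)
4^256 ≡ 422^2 = 178084 ≡ 662 (mod 667)
4^512 ≡ 662^2 = 438244 ≡ 25 (mod 667)
666 = 512 + 128 + 16 + 8 + 2 in binary powers of 2.
So 4^666 ≡ 25 · 422 · 219 · 170 · 16 ≡ 25 (mod 667).
Since 25 ≠ 1, base 4 is a Fermat witness: 667 is composite.

25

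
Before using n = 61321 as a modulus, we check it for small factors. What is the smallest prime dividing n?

61321 is odd.
Digit sum 13, not divisible by 3.
Ends in 1: not divisible by 5.
7: 61321 = 7·8760 + 1
11: 61321 = 11·5574 + 7
13: 61321 = 13·4717

13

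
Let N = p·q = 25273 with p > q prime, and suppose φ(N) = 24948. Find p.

199

φ(n) = (p−1)(q−1) = n − (p+q) + 1, so p + q = 25273 − 24948 + 1 = 326.
p and q are the roots of t² − 326t + 25273 = 0.
Discriminant: 326² − 4·25273 = 106276 − 101092 = 5184; √5184 = 72.
q = (326 − 72)/2 = 127, p = (326 + 72)/2 = 199.
Check: 127 · 199 = 25273.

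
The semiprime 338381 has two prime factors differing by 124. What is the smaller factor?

523

Since p = q + 124, we have 338381 = q(q + 124), so q² + 124q − 338381 = 0.
Discriminant: 124² + 4·338381 = 15376 + 1353524 = 1368900; √1368900 = 1170.
q = (−124 + 1170)/2 = 523, and p = q + 124 = 647.
Check: 523 · 647 = 338381.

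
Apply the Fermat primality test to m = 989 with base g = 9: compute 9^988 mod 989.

9^1 ≡ 9 (mod 989)
9^2 ≡ 9^2 = 81 ≡ 81 (mod 989)
9^4 ≡ 81^2 = 6561 ≡ 627 (mod 989)
9^8 ≡ 627^2 = 393129 ≡ 496 (mod 989)
9^16 ≡ 496^2 = 246016 ≡ 744 (mod 989)
9^32 ≡ 744^2 = 553536 ≡ 685 (mod 989)
9^64 ≡ 685^2 = 469225 ≡ 439 (mod 989)
9^128 ≡ 439^2 = 192721 ≡ 855 (mod 989)
9^256 ≡ 855^2 = 731025 ≡ 154 (mod 989)
9^512 ≡ 154^2 = 23716 ≡ 969 (mod 989)
988 = 512 + 256 + 128 + 64 + 16 + 8 + 4 in binary powers of 2.
So 9^988 ≡ 969 · 154 · 855 · 439 · 744 · 496 · 627 ≡ 439 (mod 989).
Since 439 ≠ 1, base 9 is a Fermat witness: 989 is composite.

439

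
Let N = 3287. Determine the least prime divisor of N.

19

3287 is odd.
Digit sum 20, not divisible by 3.
Ends in 7: not divisible by 5.
7: 3287 = 7·469 + 4
11: 3287 = 11·298 + 9
13: 3287 = 13·252 + 11
17: 3287 = 17·193 + 6
19: 3287 = 19·173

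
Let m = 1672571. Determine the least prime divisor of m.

1672571 is odd.
Digit sum 29, not divisible by 3.
Ends in 1: not divisible by 5.
7: 1672571 = 7·238938 + 5
11: 1672571 = 11·152051 + 10
13: 1672571 = 13·128659 + 4
17: 1672571 = 17·98386 + 9
19: 1672571 = 19·88030 + 1
23: 1672571 = 23·72720 + 11
29: 1672571 = 29·57674 + 25
31: 1672571 = 31·53953 + 28
37: 1672571 = 37·45204 + 23
41: 1672571 = 41·40794 + 17
43: 1672571 = 43·38897

43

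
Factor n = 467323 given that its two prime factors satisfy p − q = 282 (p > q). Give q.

557

Since p = q + 282, we have 467323 = q(q + 282), so q² + 282q − 467323 = 0.
Discriminant: 282² + 4·467323 = 79524 + 1869292 = 1948816; √1948816 = 1396.
q = (−282 + 1396)/2 = 557, and p = q + 282 = 839.
Check: 557 · 839 = 467323.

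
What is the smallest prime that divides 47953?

79

47953 is odd.
Digit sum 28, not divisible by 3.
Ends in 3: not divisible by 5.
7: 47953 = 7·6850 + 3
11: 47953 = 11·4359 + 4
13: 47953 = 13·3688 + 9
17: 47953 = 17·2820 + 13
19: 47953 = 19·2523 + 16
23: 47953 = 23·2084 + 21
29: 47953 = 29·1653 + 16
31: 47953 = 31·1546 + 27
37: 47953 = 37·1296 + 1
41: 47953 = 41·1169 + 24
43: 47953 = 43·1115 + 8
47: 47953 = 47·1020 + 13
53: 47953 = 53·904 + 41
59: 47953 = 59·812 + 45
61: 47953 = 61·786 + 7
67: 47953 = 67·715 + 48
71: 47953 = 71·675 + 28
73: 47953 = 73·656 + 65
79: 47953 = 79·607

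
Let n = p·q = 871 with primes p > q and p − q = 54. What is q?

13

Since p = q + 54, we have 871 = q(q + 54), so q² + 54q − 871 = 0.
Discriminant: 54² + 4·871 = 2916 + 3484 = 6400; √6400 = 80.
q = (−54 + 80)/2 = 13, and p = q + 54 = 67.
Check: 13 · 67 = 871.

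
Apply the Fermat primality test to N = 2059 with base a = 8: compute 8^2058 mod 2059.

1971

8^1 ≡ 8 (mod 2059)
8^2 ≡ 8^2 = 64 ≡ 64 (mod 2059)
8^4 ≡ 64^2 = 4096 ≡ 2037 (mod 2059)
8^8 ≡ 2037^2 = 4149369 ≡ 484 (mod 2059)
8^16 ≡ 484^2 = 234256 ≡ 1589 (mod 2059)
8^32 ≡ 1589^2 = 2524921 ≡ 587 (mod 2059)
8^64 ≡ 587^2 = 344569 ≡ 716 (mod 2059)
8^128 ≡ 716^2 = 512656 ≡ 2024 (mod 2059)
8^256 ≡ 2024^2 = 4096576 ≡ 1225 (mod 2059)
8^512 ≡ 1225^2 = 1500625 ≡ 1673 (mod 2059)
8^1024 ≡ 1673^2 = 2798929 ≡ 748 (mod 2059)
8^2048 ≡ 748^2 = 559504 ≡ 1515 (mod 2059)
2058 = 2048 + 8 + 2 in binary powers of 2.
So 8^2058 ≡ 1515 · 484 · 64 ≡ 1971 (mod 2059).
Since 1971 ≠ 1, base 8 is a Fermat witness: 2059 is composite.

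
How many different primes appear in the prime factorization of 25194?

5

25194 = 2 · 12597
12597 = 3 · 4199
4199 = 13 · 323
323 = 17 · 19
25194 = 2 · 3 · 13 · 17 · 19, which has 5 distinct prime factors.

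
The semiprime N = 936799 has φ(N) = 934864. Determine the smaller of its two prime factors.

953

φ(n) = (p−1)(q−1) = n − (p+q) + 1, so p + q = 936799 − 934864 + 1 = 1936.
p and q are the roots of t² − 1936t + 936799 = 0.
Discriminant: 1936² − 4·936799 = 3748096 − 3747196 = 900; √900 = 30.
q = (1936 − 30)/2 = 953, p = (1936 + 30)/2 = 983.
Check: 953 · 983 = 936799.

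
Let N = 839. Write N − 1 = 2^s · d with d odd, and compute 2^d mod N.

839 − 1 = 838 = 2^1 · 419, so d = 419.
2^1 ≡ 2 (mod 839)
2^2 ≡ 2^2 = 4 ≡ 4 (mod 839)
2^4 ≡ 4^2 = 16 ≡ 16 (mod 839)
2^8 ≡ 16^2 = 256 ≡ 256 (mod 839)
2^16 ≡ 256^2 = 65536 ≡ 94 (mod 839)
2^32 ≡ 94^2 = 8836 ≡ 446 (mod 839)
2^64 ≡ 446^2 = 198916 ≡ 73 (mod 839)
2^128 ≡ 73^2 = 5329 ≡ 295 (mod 839)
2^256 ≡ 295^2 = 87025 ≡ 608 (mod 839)
419 = 256 + 128 + 32 + 2 + 1 in binary powers of 2.
So 2^419 ≡ 608 · 295 · 446 · 4 · 2 ≡ 1 (mod 839).
Since 2^d ≡ 1 (mod 839), base 2 does not prove 839 composite.

1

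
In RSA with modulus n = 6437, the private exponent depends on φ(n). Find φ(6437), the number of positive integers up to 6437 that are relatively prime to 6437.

Factor: 6437 = 41 · 157.
φ(6437) = (41−1) · (157−1) = 40 · 156 = 6240.

6240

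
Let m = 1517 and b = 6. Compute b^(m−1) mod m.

556

6^1 ≡ 6 (mod 1517)
6^2 ≡ 6^2 = 36 ≡ 36 (mod 1517)
6^4 ≡ 36^2 = 1296 ≡ 1296 (mod 1517)
6^8 ≡ 1296^2 = 1679616 ≡ 297 (mod 1517)
6^16 ≡ 297^2 = 88209 ≡ 223 (mod 1517)
6^32 ≡ 223^2 = 49729 ≡ 1185 (mod 1517)
6^64 ≡ 1185^2 = 1404225 ≡ 1000 (mod 1517)
6^128 ≡ 1000^2 = 1000000 ≡ 297 (mod 1517)
6^256 ≡ 297^2 = 88209 ≡ 223 (mod 1517)
6^512 ≡ 223^2 = 49729 ≡ 1185 (mod 1517)
6^1024 ≡ 1185^2 = 1404225 ≡ 1000 (mod 1517)
1516 = 1024 + 256 + 128 + 64 + 32 + 8 + 4 in binary powers of 2.
So 6^1516 ≡ 1000 · 223 · 297 · 1000 · 1185 · 297 · 1296 ≡ 556 (mod 1517).
Since 556 ≠ 1, base 6 is a Fermat witness: 1517 is composite.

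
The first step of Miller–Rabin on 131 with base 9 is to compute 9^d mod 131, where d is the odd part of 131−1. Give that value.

131 − 1 = 130 = 2^1 · 65, so d = 65.
9^1 ≡ 9 (mod 131)
9^2 ≡ 9^2 = 81 ≡ 81 (mod 131)
9^4 ≡ 81^2 = 6561 ≡ 11 (mod 131)
9^8 ≡ 11^2 = 121 ≡ 121 (mod 131)
9^16 ≡ 121^2 = 14641 ≡ 100 (mod 131)
9^32 ≡ 100^2 = 10000 ≡ 44 (mod 131)
9^64 ≡ 44^2 = 1936 ≡ 102 (mod 131)
65 = 64 + 1 in binary powers of 2.
So 9^65 ≡ 102 · 9 ≡ 1 (mod 131).
Since 9^d ≡ 1 (mod 131), base 9 does not prove 131 composite.

1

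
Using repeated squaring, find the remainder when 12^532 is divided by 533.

12^1 ≡ 12 (mod 533)
12^2 ≡ 12^2 = 144 ≡ 144 (mod 533)
12^4 ≡ 144^2 = 20736 ≡ 482 (mod 533)
12^8 ≡ 482^2 = 232324 ≡ 469 (mod 533)
12^16 ≡ 469^2 = 219961 ≡ 365 (mod 533)
12^32 ≡ 365^2 = 133225 ≡ 508 (mod 533)
12^64 ≡ 508^2 = 258064 ≡ 92 (mod 533)
12^128 ≡ 92^2 = 8464 ≡ 469 (mod 533)
12^256 ≡ 469^2 = 219961 ≡ 365 (mod 533)
12^512 ≡ 365^2 = 133225 ≡ 508 (mod 533)
532 = 512 + 16 + 4 in binary powers of 2.
So 12^532 ≡ 508 · 365 · 482 ≡ 66 (mod 533).
Since 66 ≠ 1, base 12 is a Fermat witness: 533 is composite.

66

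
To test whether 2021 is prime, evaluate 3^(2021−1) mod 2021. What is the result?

3^1 ≡ 3 (mod 2021)
3^2 ≡ 3^2 = 9 ≡ 9 (mod 2021)
3^4 ≡ 9^2 = 81 ≡ 81 (mod 2021)
3^8 ≡ 81^2 = 6561 ≡ 498 (mod 2021)
3^16 ≡ 498^2 = 248004 ≡ 1442 (mod 2021)
3^32 ≡ 1442^2 = 2079364 ≡ 1776 (mod 2021)
3^64 ≡ 1776^2 = 3154176 ≡ 1416 (mod 2021)
3^128 ≡ 1416^2 = 2005056 ≡ 224 (mod 2021)
3^256 ≡ 224^2 = 50176 ≡ 1672 (mod 2021)
3^512 ≡ 1672^2 = 2795584 ≡ 541 (mod 2021)
3^1024 ≡ 541^2 = 292681 ≡ 1657 (mod 2021)
2020 = 1024 + 512 + 256 + 128 + 64 + 32 + 4 in binary powers of 2.
So 3^2020 ≡ 1657 · 541 · 1672 · 224 · 1416 · 1776 · 81 ≡ 253 (mod 2021).
Since 253 ≠ 1, base 3 is a Fermat witness: 2021 is composite.

253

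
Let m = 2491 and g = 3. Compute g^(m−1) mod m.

3^1 ≡ 3 (mod 2491)
3^2 ≡ 3^2 = 9 ≡ 9 (mod 2491)
3^4 ≡ 9^2 = 81 ≡ 81 (mod 2491)
3^8 ≡ 81^2 = 6561 ≡ 1579 (mod 2491)
3^16 ≡ 1579^2 = 2493241 ≡ 2241 (mod 2491)
3^32 ≡ 2241^2 = 5022081 ≡ 225 (mod 2491)
3^64 ≡ 225^2 = 50625 ≡ 805 (mod 2491)
3^128 ≡ 805^2 = 648025 ≡ 365 (mod 2491)
3^256 ≡ 365^2 = 133225 ≡ 1202 (mod 2491)
3^512 ≡ 1202^2 = 1444804 ≡ 24 (mod 2491)
3^1024 ≡ 24^2 = 576 ≡ 576 (mod 2491)
3^2048 ≡ 576^2 = 331776 ≡ 473 (mod 2491)
2490 = 2048 + 256 + 128 + 32 + 16 + 8 + 2 in binary powers of 2.
So 3^2490 ≡ 473 · 1202 · 365 · 225 · 2241 · 1579 · 9 ≡ 1011 (mod 2491).
Since 1011 ≠ 1, base 3 is a Fermat witness: 2491 is composite.

1011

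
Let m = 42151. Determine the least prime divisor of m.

42151 is odd.
Digit sum 13, not divisible by 3.
Ends in 1: not divisible by 5.
7: 42151 = 7·6021 + 4
11: 42151 = 11·3831 + 10
13: 42151 = 13·3242 + 5
17: 42151 = 17·2479 + 8
19: 42151 = 19·2218 + 9
23: 42151 = 23·1832 + 15
29: 42151 = 29·1453 + 14
31: 42151 = 31·1359 + 22
37: 42151 = 37·1139 + 8
41: 42151 = 41·1028 + 3
43: 42151 = 43·980 + 11
47: 42151 = 47·896 + 39
53: 42151 = 53·795 + 16
59: 42151 = 59·714 + 25
61: 42151 = 61·691

61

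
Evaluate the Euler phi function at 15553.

Factor: 15553 = 103 · 151.
φ(15553) = (103−1) · (151−1) = 102 · 150 = 15300.

15300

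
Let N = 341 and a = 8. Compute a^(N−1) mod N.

8^1 ≡ 8 (mod 341)
8^2 ≡ 8^2 = 64 ≡ 64 (mod 341)
8^4 ≡ 64^2 = 4096 ≡ 4 (mod 341)
8^8 ≡ 4^2 = 16 ≡ 16 (mod 341)
8^16 ≡ 16^2 = 256 ≡ 256 (mod 341)
8^32 ≡ 256^2 = 65536 ≡ 64 (mod 341)
8^64 ≡ 64^2 = 4096 ≡ 4 (mod 341)
8^128 ≡ 4^2 = 16 ≡ 16 (mod 341)
8^256 ≡ 16^2 = 256 ≡ 256 (mod 341)
340 = 256 + 64 + 16 + 4 in binary powers of 2.
So 8^340 ≡ 256 · 4 · 256 · 4 ≡ 1 (mod 341).
Since the result is 1, base 8 gives no evidence that 341 is composite.

1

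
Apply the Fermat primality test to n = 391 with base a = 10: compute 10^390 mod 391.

349

10^1 ≡ 10 (mod 391)
10^2 ≡ 10^2 = 100 ≡ 100 (mod 391)
10^4 ≡ 100^2 = 10000 ≡ 225 (mod 391)
10^8 ≡ 225^2 = 50625 ≡ 186 (mod 391)
10^16 ≡ 186^2 = 34596 ≡ 188 (mod 391)
10^32 ≡ 188^2 = 35344 ≡ 154 (mod 391)
10^64 ≡ 154^2 = 23716 ≡ 256 (mod 391)
10^128 ≡ 256^2 = 65536 ≡ 239 (mod 391)
10^256 ≡ 239^2 = 57121 ≡ 35 (mod 391)
390 = 256 + 128 + 4 + 2 in binary powers of 2.
So 10^390 ≡ 35 · 239 · 225 · 100 ≡ 349 (mod 391).
Since 349 ≠ 1, base 10 is a Fermat witness: 391 is composite.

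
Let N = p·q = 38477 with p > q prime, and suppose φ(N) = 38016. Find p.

φ(n) = (p−1)(q−1) = n − (p+q) + 1, so p + q = 38477 − 38016 + 1 = 462.
p and q are the roots of t² − 462t + 38477 = 0.
Discriminant: 462² − 4·38477 = 213444 − 153908 = 59536; √59536 = 244.
q = (462 − 244)/2 = 109, p = (462 + 244)/2 = 353.
Check: 109 · 353 = 38477.

353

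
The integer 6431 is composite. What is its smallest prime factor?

59

6431 is odd.
Digit sum 14, not divisible by 3.
Ends in 1: not divisible by 5.
7: 6431 = 7·918 + 5
11: 6431 = 11·584 + 7
13: 6431 = 13·494 + 9
17: 6431 = 17·378 + 5
19: 6431 = 19·338 + 9
23: 6431 = 23·279 + 14
29: 6431 = 29·221 + 22
31: 6431 = 31·207 + 14
37: 6431 = 37·173 + 30
41: 6431 = 41·156 + 35
43: 6431 = 43·149 + 24
47: 6431 = 47·136 + 39
53: 6431 = 53·121 + 18
59: 6431 = 59·109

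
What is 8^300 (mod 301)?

8^1 ≡ 8 (mod 301)
8^2 ≡ 8^2 = 64 ≡ 64 (mod 301)
8^4 ≡ 64^2 = 4096 ≡ 183 (mod 301)
8^8 ≡ 183^2 = 33489 ≡ 78 (mod 301)
8^16 ≡ 78^2 = 6084 ≡ 64 (mod 301)
8^32 ≡ 64^2 = 4096 ≡ 183 (mod 301)
8^64 ≡ 183^2 = 33489 ≡ 78 (mod 301)
8^128 ≡ 78^2 = 6084 ≡ 64 (mod 301)
8^256 ≡ 64^2 = 4096 ≡ 183 (mod 301)
300 = 256 + 32 + 8 + 4 in binary powers of 2.
So 8^300 ≡ 183 · 183 · 78 · 183 ≡ 274 (mod 301).
Since 274 ≠ 1, base 8 is a Fermat witness: 301 is composite.

274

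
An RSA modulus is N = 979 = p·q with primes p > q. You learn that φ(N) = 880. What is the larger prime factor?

89

φ(n) = (p−1)(q−1) = n − (p+q) + 1, so p + q = 979 − 880 + 1 = 100.
p and q are the roots of t² − 100t + 979 = 0.
Discriminant: 100² − 4·979 = 10000 − 3916 = 6084; √6084 = 78.
q = (100 − 78)/2 = 11, p = (100 + 78)/2 = 89.
Check: 11 · 89 = 979.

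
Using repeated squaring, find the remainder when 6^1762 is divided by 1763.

6^1 ≡ 6 (mod 1763)
6^2 ≡ 6^2 = 36 ≡ 36 (mod 1763)
6^4 ≡ 36^2 = 1296 ≡ 1296 (mod 1763)
6^8 ≡ 1296^2 = 1679616 ≡ 1240 (mod 1763)
6^16 ≡ 1240^2 = 1537600 ≡ 264 (mod 1763)
6^32 ≡ 264^2 = 69696 ≡ 939 (mod 1763)
6^64 ≡ 939^2 = 881721 ≡ 221 (mod 1763)
6^128 ≡ 221^2 = 48841 ≡ 1240 (mod 1763)
6^256 ≡ 1240^2 = 1537600 ≡ 264 (mod 1763)
6^512 ≡ 264^2 = 69696 ≡ 939 (mod 1763)
6^1024 ≡ 939^2 = 881721 ≡ 221 (mod 1763)
1762 = 1024 + 512 + 128 + 64 + 32 + 2 in binary powers of 2.
So 6^1762 ≡ 221 · 939 · 1240 · 221 · 939 · 36 ≡ 651 (mod 1763).
Since 651 ≠ 1, base 6 is a Fermat witness: 1763 is composite.

651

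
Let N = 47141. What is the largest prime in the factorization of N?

47141 = 17 · 2773
2773 = 47 · 59
59 is prime.
So 47141 = 17 · 47 · 59; the largest prime factor is 59.

59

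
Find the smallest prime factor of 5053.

5053 is odd.
Digit sum 13, not divisible by 3.
Ends in 3: not divisible by 5.
7: 5053 = 7·721 + 6
11: 5053 = 11·459 + 4
13: 5053 = 13·388 + 9
17: 5053 = 17·297 + 4
19: 5053 = 19·265 + 18
23: 5053 = 23·219 + 16
29: 5053 = 29·174 + 7
31: 5053 = 31·163

31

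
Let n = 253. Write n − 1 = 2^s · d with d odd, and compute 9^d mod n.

36

253 − 1 = 252 = 2^2 · 63, so d = 63.
9^1 ≡ 9 (mod 253)
9^2 ≡ 9^2 = 81 ≡ 81 (mod 253)
9^4 ≡ 81^2 = 6561 ≡ 236 (mod 253)
9^8 ≡ 236^2 = 55696 ≡ 36 (mod 253)
9^16 ≡ 36^2 = 1296 ≡ 31 (mod 253)
9^32 ≡ 31^2 = 961 ≡ 202 (mod 253)
63 = 32 + 16 + 8 + 4 + 2 + 1 in binary powers of 2.
So 9^63 ≡ 202 · 31 · 36 · 236 · 81 · 9 ≡ 36 (mod 253).
Squaring chain: 36 → 31; never reaches −1, so base 9 is a Miller–Rabin witness that 253 is composite.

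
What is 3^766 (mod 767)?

3^1 ≡ 3 (mod 767)
3^2 ≡ 3^2 = 9 ≡ 9 (mod 767)
3^4 ≡ 9^2 = 81 ≡ 81 (mod 767)
3^8 ≡ 81^2 = 6561 ≡ 425 (mod 767)
3^16 ≡ 425^2 = 180625 ≡ 380 (mod 767)
3^32 ≡ 380^2 = 144400 ≡ 204 (mod 767)
3^64 ≡ 204^2 = 41616 ≡ 198 (mod 767)
3^128 ≡ 198^2 = 39204 ≡ 87 (mod 767)
3^256 ≡ 87^2 = 7569 ≡ 666 (mod 767)
3^512 ≡ 666^2 = 443556 ≡ 230 (mod 767)
766 = 512 + 128 + 64 + 32 + 16 + 8 + 4 + 2 in binary powers of 2.
So 3^766 ≡ 230 · 87 · 198 · 204 · 380 · 425 · 81 · 9 ≡ 146 (mod 767).
Since 146 ≠ 1, base 3 is a Fermat witness: 767 is composite.

146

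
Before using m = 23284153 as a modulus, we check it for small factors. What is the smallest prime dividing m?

23284153 is odd.
Digit sum 28, not divisible by 3.
Ends in 3: not divisible by 5.
7: 23284153 = 7·3326307 + 4
11: 23284153 = 11·2116741 + 2
13: 23284153 = 13·1791088 + 9
17: 23284153 = 17·1369656 + 1
19: 23284153 = 19·1225481 + 14
23: 23284153 = 23·1012354 + 11
29: 23284153 = 29·802901 + 24
31: 23284153 = 31·751101 + 22
37: 23284153 = 37·629301 + 16
41: 23284153 = 41·567906 + 7
43: 23284153 = 43·541491 + 40
47: 23284153 = 47·495407 + 24
53: 23284153 = 53·439323 + 34
59: 23284153 = 59·394646 + 39
61: 23284153 = 61·381707 + 26
67: 23284153 = 67·347524 + 45
71: 23284153 = 71·327945 + 58
73: 23284153 = 73·318961

73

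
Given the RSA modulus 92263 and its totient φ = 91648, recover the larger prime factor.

φ(n) = (p−1)(q−1) = n − (p+q) + 1, so p + q = 92263 − 91648 + 1 = 616.
p and q are the roots of t² − 616t + 92263 = 0.
Discriminant: 616² − 4·92263 = 379456 − 369052 = 10404; √10404 = 102.
q = (616 − 102)/2 = 257, p = (616 + 102)/2 = 359.
Check: 257 · 359 = 92263.

359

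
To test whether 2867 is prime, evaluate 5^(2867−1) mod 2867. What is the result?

544

5^1 ≡ 5 (mod 2867)
5^2 ≡ 5^2 = 25 ≡ 25 (mod 2867)
5^4 ≡ 25^2 = 625 ≡ 625 (mod 2867)
5^8 ≡ 625^2 = 390625 ≡ 713 (mod 2867)
5^16 ≡ 713^2 = 508369 ≡ 910 (mod 2867)
5^32 ≡ 910^2 = 828100 ≡ 2404 (mod 2867)
5^64 ≡ 2404^2 = 5779216 ≡ 2211 (mod 2867)
5^128 ≡ 2211^2 = 4888521 ≡ 286 (mod 2867)
5^256 ≡ 286^2 = 81796 ≡ 1520 (mod 2867)
5^512 ≡ 1520^2 = 2310400 ≡ 2465 (mod 2867)
5^1024 ≡ 2465^2 = 6076225 ≡ 1052 (mod 2867)
5^2048 ≡ 1052^2 = 1106704 ≡ 42 (mod 2867)
2866 = 2048 + 512 + 256 + 32 + 16 + 2 in binary powers of 2.
So 5^2866 ≡ 42 · 2465 · 1520 · 2404 · 910 · 25 ≡ 544 (mod 2867).
Since 544 ≠ 1, base 5 is a Fermat witness: 2867 is composite.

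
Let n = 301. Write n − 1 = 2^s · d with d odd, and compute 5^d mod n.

174

301 − 1 = 300 = 2^2 · 75, so d = 75.
5^1 ≡ 5 (mod 301)
5^2 ≡ 5^2 = 25 ≡ 25 (mod 301)
5^4 ≡ 25^2 = 625 ≡ 23 (mod 301)
5^8 ≡ 23^2 = 529 ≡ 228 (mod 301)
5^16 ≡ 228^2 = 51984 ≡ 212 (mod 301)
5^32 ≡ 212^2 = 44944 ≡ 95 (mod 301)
5^64 ≡ 95^2 = 9025 ≡ 296 (mod 301)
75 = 64 + 8 + 2 + 1 in binary powers of 2.
So 5^75 ≡ 296 · 228 · 25 · 5 ≡ 174 (mod 301).
Squaring chain: 174 → 176; never reaches −1, so base 5 is a Miller–Rabin witness that 301 is composite.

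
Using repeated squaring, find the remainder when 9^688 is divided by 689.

9^1 ≡ 9 (mod 689)
9^2 ≡ 9^2 = 81 ≡ 81 (mod 689)
9^4 ≡ 81^2 = 6561 ≡ 360 (mod 689)
9^8 ≡ 360^2 = 129600 ≡ 68 (mod 689)
9^16 ≡ 68^2 = 4624 ≡ 490 (mod 689)
9^32 ≡ 490^2 = 240100 ≡ 328 (mod 689)
9^64 ≡ 328^2 = 107584 ≡ 100 (mod 689)
9^128 ≡ 100^2 = 10000 ≡ 354 (mod 689)
9^256 ≡ 354^2 = 125316 ≡ 607 (mod 689)
9^512 ≡ 607^2 = 368449 ≡ 523 (mod 689)
688 = 512 + 128 + 32 + 16 in binary powers of 2.
So 9^688 ≡ 523 · 354 · 328 · 490 ≡ 100 (mod 689).
Since 100 ≠ 1, base 9 is a Fermat witness: 689 is composite.

100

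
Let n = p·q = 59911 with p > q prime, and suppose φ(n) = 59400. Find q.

φ(n) = (p−1)(q−1) = n − (p+q) + 1, so p + q = 59911 − 59400 + 1 = 512.
p and q are the roots of t² − 512t + 59911 = 0.
Discriminant: 512² − 4·59911 = 262144 − 239644 = 22500; √22500 = 150.
q = (512 − 150)/2 = 181, p = (512 + 150)/2 = 331.
Check: 181 · 331 = 59911.

181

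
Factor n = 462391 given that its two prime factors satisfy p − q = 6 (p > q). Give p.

Since p = q + 6, we have 462391 = q(q + 6), so q² + 6q − 462391 = 0.
Discriminant: 6² + 4·462391 = 36 + 1849564 = 1849600; √1849600 = 1360.
q = (−6 + 1360)/2 = 677, and p = q + 6 = 683.
Check: 677 · 683 = 462391.

683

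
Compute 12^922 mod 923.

12^1 ≡ 12 (mod 923)
12^2 ≡ 12^2 = 144 ≡ 144 (mod 923)
12^4 ≡ 144^2 = 20736 ≡ 430 (mod 923)
12^8 ≡ 430^2 = 184900 ≡ 300 (mod 923)
12^16 ≡ 300^2 = 90000 ≡ 469 (mod 923)
12^32 ≡ 469^2 = 219961 ≡ 287 (mod 923)
12^64 ≡ 287^2 = 82369 ≡ 222 (mod 923)
12^128 ≡ 222^2 = 49284 ≡ 365 (mod 923)
12^256 ≡ 365^2 = 133225 ≡ 313 (mod 923)
12^512 ≡ 313^2 = 97969 ≡ 131 (mod 923)
922 = 512 + 256 + 128 + 16 + 8 + 2 in binary powers of 2.
So 12^922 ≡ 131 · 313 · 365 · 469 · 300 · 144 ≡ 703 (mod 923).
Since 703 ≠ 1, base 12 is a Fermat witness: 923 is composite.

703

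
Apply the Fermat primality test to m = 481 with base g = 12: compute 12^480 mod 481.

12^1 ≡ 12 (mod 481)
12^2 ≡ 12^2 = 144 ≡ 144 (mod 481)
12^4 ≡ 144^2 = 20736 ≡ 53 (mod 481)
12^8 ≡ 53^2 = 2809 ≡ 404 (mod 481)
12^16 ≡ 404^2 = 163216 ≡ 157 (mod 481)
12^32 ≡ 157^2 = 24649 ≡ 118 (mod 481)
12^64 ≡ 118^2 = 13924 ≡ 456 (mod 481)
12^128 ≡ 456^2 = 207936 ≡ 144 (mod 481)
12^256 ≡ 144^2 = 20736 ≡ 53 (mod 481)
480 = 256 + 128 + 64 + 32 in binary powers of 2.
So 12^480 ≡ 53 · 144 · 456 · 118 ≡ 248 (mod 481).
Since 248 ≠ 1, base 12 is a Fermat witness: 481 is composite.

248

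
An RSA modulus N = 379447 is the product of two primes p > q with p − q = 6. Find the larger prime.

Since p = q + 6, we have 379447 = q(q + 6), so q² + 6q − 379447 = 0.
Discriminant: 6² + 4·379447 = 36 + 1517788 = 1517824; √1517824 = 1232.
q = (−6 + 1232)/2 = 613, and p = q + 6 = 619.
Check: 613 · 619 = 379447.

619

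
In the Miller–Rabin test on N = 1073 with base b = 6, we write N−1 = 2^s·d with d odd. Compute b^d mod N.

1073 − 1 = 1072 = 2^4 · 67, so d = 67.
6^1 ≡ 6 (mod 1073)
6^2 ≡ 6^2 = 36 ≡ 36 (mod 1073)
6^4 ≡ 36^2 = 1296 ≡ 223 (mod 1073)
6^8 ≡ 223^2 = 49729 ≡ 371 (mod 1073)
6^16 ≡ 371^2 = 137641 ≡ 297 (mod 1073)
6^32 ≡ 297^2 = 88209 ≡ 223 (mod 1073)
6^64 ≡ 223^2 = 49729 ≡ 371 (mod 1073)
67 = 64 + 2 + 1 in binary powers of 2.
So 6^67 ≡ 371 · 36 · 6 ≡ 734 (mod 1073).
Squaring chain: 734 → 110 → 297 → 223; never reaches −1, so base 6 is a Miller–Rabin witness that 1073 is composite.

734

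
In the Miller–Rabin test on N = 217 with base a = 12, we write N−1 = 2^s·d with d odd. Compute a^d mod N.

27

217 − 1 = 216 = 2^3 · 27, so d = 27.
12^1 ≡ 12 (mod 217)
12^2 ≡ 12^2 = 144 ≡ 144 (mod 217)
12^4 ≡ 144^2 = 20736 ≡ 121 (mod 217)
12^8 ≡ 121^2 = 14641 ≡ 102 (mod 217)
12^16 ≡ 102^2 = 10404 ≡ 205 (mod 217)
27 = 16 + 8 + 2 + 1 in binary powers of 2.
So 12^27 ≡ 205 · 102 · 144 · 12 ≡ 27 (mod 217).
Squaring chain: 27 → 78 → 8; never reaches −1, so base 12 is a Miller–Rabin witness that 217 is composite.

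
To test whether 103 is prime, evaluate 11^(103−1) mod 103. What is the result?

11^1 ≡ 11 (mod 103)
11^2 ≡ 11^2 = 121 ≡ 18 (mod 103)
11^4 ≡ 18^2 = 324 ≡ 15 (mod 103)
11^8 ≡ 15^2 = 225 ≡ 19 (mod 103)
11^16 ≡ 19^2 = 361 ≡ 52 (mod 103)
11^32 ≡ 52^2 = 2704 ≡ 26 (mod 103)
11^64 ≡ 26^2 = 676 ≡ 58 (mod 103)
102 = 64 + 32 + 4 + 2 in binary powers of 2.
So 11^102 ≡ 58 · 26 · 15 · 18 ≡ 1 (mod 103).
Since the result is 1, base 11 gives no evidence that 103 is composite.

1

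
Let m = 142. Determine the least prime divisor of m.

142 is even: 2 divides it.

2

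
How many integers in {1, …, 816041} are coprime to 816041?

787072

Factor: 816041 = 53 · 89 · 173.
φ(816041) = (53−1) · (89−1) · (173−1) = 52 · 88 · 172 = 787072.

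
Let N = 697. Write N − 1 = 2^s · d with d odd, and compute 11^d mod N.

445

697 − 1 = 696 = 2^3 · 87, so d = 87.
11^1 ≡ 11 (mod 697)
11^2 ≡ 11^2 = 121 ≡ 121 (mod 697)
11^4 ≡ 121^2 = 14641 ≡ 4 (mod 697)
11^8 ≡ 4^2 = 16 ≡ 16 (mod 697)
11^16 ≡ 16^2 = 256 ≡ 256 (mod 697)
11^32 ≡ 256^2 = 65536 ≡ 18 (mod 697)
11^64 ≡ 18^2 = 324 ≡ 324 (mod 697)
87 = 64 + 16 + 4 + 2 + 1 in binary powers of 2.
So 11^87 ≡ 324 · 256 · 4 · 121 · 11 ≡ 445 (mod 697).
Squaring chain: 445 → 77 → 353; never reaches −1, so base 11 is a Miller–Rabin witness that 697 is composite.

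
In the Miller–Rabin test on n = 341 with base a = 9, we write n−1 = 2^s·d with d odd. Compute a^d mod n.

67

341 − 1 = 340 = 2^2 · 85, so d = 85.
9^1 ≡ 9 (mod 341)
9^2 ≡ 9^2 = 81 ≡ 81 (mod 341)
9^4 ≡ 81^2 = 6561 ≡ 82 (mod 341)
9^8 ≡ 82^2 = 6724 ≡ 245 (mod 341)
9^16 ≡ 245^2 = 60025 ≡ 9 (mod 341)
9^32 ≡ 9^2 = 81 ≡ 81 (mod 341)
9^64 ≡ 81^2 = 6561 ≡ 82 (mod 341)
85 = 64 + 16 + 4 + 1 in binary powers of 2.
So 9^85 ≡ 82 · 9 · 82 · 9 ≡ 67 (mod 341).
Squaring chain: 67 → 56; never reaches −1, so base 9 is a Miller–Rabin witness that 341 is composite.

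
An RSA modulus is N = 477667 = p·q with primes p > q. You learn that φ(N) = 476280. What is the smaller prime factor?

φ(n) = (p−1)(q−1) = n − (p+q) + 1, so p + q = 477667 − 476280 + 1 = 1388.
p and q are the roots of t² − 1388t + 477667 = 0.
Discriminant: 1388² − 4·477667 = 1926544 − 1910668 = 15876; √15876 = 126.
q = (1388 − 126)/2 = 631, p = (1388 + 126)/2 = 757.
Check: 631 · 757 = 477667.

631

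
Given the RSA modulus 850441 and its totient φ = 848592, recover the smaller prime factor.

853

φ(n) = (p−1)(q−1) = n − (p+q) + 1, so p + q = 850441 − 848592 + 1 = 1850.
p and q are the roots of t² − 1850t + 850441 = 0.
Discriminant: 1850² − 4·850441 = 3422500 − 3401764 = 20736; √20736 = 144.
q = (1850 − 144)/2 = 853, p = (1850 + 144)/2 = 997.
Check: 853 · 997 = 850441.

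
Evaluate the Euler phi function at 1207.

Factor: 1207 = 17 · 71.
φ(1207) = (17−1) · (71−1) = 16 · 70 = 1120.

1120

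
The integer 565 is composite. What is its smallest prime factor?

565 is odd.
Digit sum 16, not divisible by 3.
Ends in 5: divisible by 5.

5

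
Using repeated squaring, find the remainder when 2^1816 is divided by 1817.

2^1 ≡ 2 (mod 1817)
2^2 ≡ 2^2 = 4 ≡ 4 (mod 1817)
2^4 ≡ 4^2 = 16 ≡ 16 (mod 1817)
2^8 ≡ 16^2 = 256 ≡ 256 (mod 1817)
2^16 ≡ 256^2 = 65536 ≡ 124 (mod 1817)
2^32 ≡ 124^2 = 15376 ≡ 840 (mod 1817)
2^64 ≡ 840^2 = 705600 ≡ 604 (mod 1817)
2^128 ≡ 604^2 = 364816 ≡ 1416 (mod 1817)
2^256 ≡ 1416^2 = 2005056 ≡ 905 (mod 1817)
2^512 ≡ 905^2 = 819025 ≡ 1375 (mod 1817)
2^1024 ≡ 1375^2 = 1890625 ≡ 945 (mod 1817)
1816 = 1024 + 512 + 256 + 16 + 8 in binary powers of 2.
So 2^1816 ≡ 945 · 1375 · 905 · 124 · 256 ≡ 1221 (mod 1817).
Since 1221 ≠ 1, base 2 is a Fermat witness: 1817 is composite.

1221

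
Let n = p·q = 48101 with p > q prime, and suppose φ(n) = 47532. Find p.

467

φ(n) = (p−1)(q−1) = n − (p+q) + 1, so p + q = 48101 − 47532 + 1 = 570.
p and q are the roots of t² − 570t + 48101 = 0.
Discriminant: 570² − 4·48101 = 324900 − 192404 = 132496; √132496 = 364.
q = (570 − 364)/2 = 103, p = (570 + 364)/2 = 467.
Check: 103 · 467 = 48101.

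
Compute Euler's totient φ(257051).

Factor: 257051 = 19 · 83 · 163.
φ(257051) = (19−1) · (83−1) · (163−1) = 18 · 82 · 162 = 239112.

239112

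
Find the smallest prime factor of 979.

979 is odd.
Digit sum 25, not divisible by 3.
Ends in 9: not divisible by 5.
7: 979 = 7·139 + 6
11: 979 = 11·89

11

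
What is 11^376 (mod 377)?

11^1 ≡ 11 (mod 377)
11^2 ≡ 11^2 = 121 ≡ 121 (mod 377)
11^4 ≡ 121^2 = 14641 ≡ 315 (mod 377)
11^8 ≡ 315^2 = 99225 ≡ 74 (mod 377)
11^16 ≡ 74^2 = 5476 ≡ 198 (mod 377)
11^32 ≡ 198^2 = 39204 ≡ 373 (mod 377)
11^64 ≡ 373^2 = 139129 ≡ 16 (mod 377)
11^128 ≡ 16^2 = 256 ≡ 256 (mod 377)
11^256 ≡ 256^2 = 65536 ≡ 315 (mod 377)
376 = 256 + 64 + 32 + 16 + 8 in binary powers of 2.
So 11^376 ≡ 315 · 16 · 373 · 198 · 74 ≡ 81 (mod 377).
Since 81 ≠ 1, base 11 is a Fermat witness: 377 is composite.

81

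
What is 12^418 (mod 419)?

12^1 ≡ 12 (mod 419)
12^2 ≡ 12^2 = 144 ≡ 144 (mod 419)
12^4 ≡ 144^2 = 20736 ≡ 205 (mod 419)
12^8 ≡ 205^2 = 42025 ≡ 125 (mod 419)
12^16 ≡ 125^2 = 15625 ≡ 122 (mod 419)
12^32 ≡ 122^2 = 14884 ≡ 219 (mod 419)
12^64 ≡ 219^2 = 47961 ≡ 195 (mod 419)
12^128 ≡ 195^2 = 38025 ≡ 315 (mod 419)
12^256 ≡ 315^2 = 99225 ≡ 341 (mod 419)
418 = 256 + 128 + 32 + 2 in binary powers of 2.
So 12^418 ≡ 341 · 315 · 219 · 144 ≡ 1 (mod 419).
Since the result is 1, base 12 gives no evidence that 419 is composite.

1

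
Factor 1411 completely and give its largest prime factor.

1411 = 17 · 83
83 is prime.
So 1411 = 17 · 83; the largest prime factor is 83.

83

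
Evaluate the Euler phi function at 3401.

Factor: 3401 = 19 · 179.
φ(3401) = (19−1) · (179−1) = 18 · 178 = 3204.

3204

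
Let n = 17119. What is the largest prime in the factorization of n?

17119 = 17 · 1007
1007 = 19 · 53
53 is prime.
So 17119 = 17 · 19 · 53; the largest prime factor is 53.

53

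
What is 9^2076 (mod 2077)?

9^1 ≡ 9 (mod 2077)
9^2 ≡ 9^2 = 81 ≡ 81 (mod 2077)
9^4 ≡ 81^2 = 6561 ≡ 330 (mod 2077)
9^8 ≡ 330^2 = 108900 ≡ 896 (mod 2077)
9^16 ≡ 896^2 = 802816 ≡ 1094 (mod 2077)
9^32 ≡ 1094^2 = 1196836 ≡ 484 (mod 2077)
9^64 ≡ 484^2 = 234256 ≡ 1632 (mod 2077)
9^128 ≡ 1632^2 = 2663424 ≡ 710 (mod 2077)
9^256 ≡ 710^2 = 504100 ≡ 1466 (mod 2077)
9^512 ≡ 1466^2 = 2149156 ≡ 1538 (mod 2077)
9^1024 ≡ 1538^2 = 2365444 ≡ 1818 (mod 2077)
9^2048 ≡ 1818^2 = 3305124 ≡ 617 (mod 2077)
2076 = 2048 + 16 + 8 + 4 in binary powers of 2.
So 9^2076 ≡ 617 · 1094 · 896 · 330 ≡ 628 (mod 2077).
Since 628 ≠ 1, base 9 is a Fermat witness: 2077 is composite.

628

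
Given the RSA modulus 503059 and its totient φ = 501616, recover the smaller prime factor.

φ(n) = (p−1)(q−1) = n − (p+q) + 1, so p + q = 503059 − 501616 + 1 = 1444.
p and q are the roots of t² − 1444t + 503059 = 0.
Discriminant: 1444² − 4·503059 = 2085136 − 2012236 = 72900; √72900 = 270.
q = (1444 − 270)/2 = 587, p = (1444 + 270)/2 = 857.
Check: 587 · 857 = 503059.

587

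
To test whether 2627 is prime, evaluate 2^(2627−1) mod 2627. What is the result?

1138

2^1 ≡ 2 (mod 2627)
2^2 ≡ 2^2 = 4 ≡ 4 (mod 2627)
2^4 ≡ 4^2 = 16 ≡ 16 (mod 2627)
2^8 ≡ 16^2 = 256 ≡ 256 (mod 2627)
2^16 ≡ 256^2 = 65536 ≡ 2488 (mod 2627)
2^32 ≡ 2488^2 = 6190144 ≡ 932 (mod 2627)
2^64 ≡ 932^2 = 868624 ≡ 1714 (mod 2627)
2^128 ≡ 1714^2 = 2937796 ≡ 810 (mod 2627)
2^256 ≡ 810^2 = 656100 ≡ 1977 (mod 2627)
2^512 ≡ 1977^2 = 3908529 ≡ 2180 (mod 2627)
2^1024 ≡ 2180^2 = 4752400 ≡ 157 (mod 2627)
2^2048 ≡ 157^2 = 24649 ≡ 1006 (mod 2627)
2626 = 2048 + 512 + 64 + 2 in binary powers of 2.
So 2^2626 ≡ 1006 · 2180 · 1714 · 4 ≡ 1138 (mod 2627).
Since 1138 ≠ 1, base 2 is a Fermat witness: 2627 is composite.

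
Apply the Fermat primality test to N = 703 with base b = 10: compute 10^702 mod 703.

1

10^1 ≡ 10 (mod 703)
10^2 ≡ 10^2 = 100 ≡ 100 (mod 703)
10^4 ≡ 100^2 = 10000 ≡ 158 (mod 703)
10^8 ≡ 158^2 = 24964 ≡ 359 (mod 703)
10^16 ≡ 359^2 = 128881 ≡ 232 (mod 703)
10^32 ≡ 232^2 = 53824 ≡ 396 (mod 703)
10^64 ≡ 396^2 = 156816 ≡ 47 (mod 703)
10^128 ≡ 47^2 = 2209 ≡ 100 (mod 703)
10^256 ≡ 100^2 = 10000 ≡ 158 (mod 703)
10^512 ≡ 158^2 = 24964 ≡ 359 (mod 703)
702 = 512 + 128 + 32 + 16 + 8 + 4 + 2 in binary powers of 2.
So 10^702 ≡ 359 · 100 · 396 · 232 · 359 · 158 · 100 ≡ 1 (mod 703).
Since the result is 1, base 10 gives no evidence that 703 is composite.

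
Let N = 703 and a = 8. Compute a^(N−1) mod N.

628

8^1 ≡ 8 (mod 703)
8^2 ≡ 8^2 = 64 ≡ 64 (mod 703)
8^4 ≡ 64^2 = 4096 ≡ 581 (mod 703)
8^8 ≡ 581^2 = 337561 ≡ 121 (mod 703)
8^16 ≡ 121^2 = 14641 ≡ 581 (mod 703)
8^32 ≡ 581^2 = 337561 ≡ 121 (mod 703)
8^64 ≡ 121^2 = 14641 ≡ 581 (mod 703)
8^128 ≡ 581^2 = 337561 ≡ 121 (mod 703)
8^256 ≡ 121^2 = 14641 ≡ 581 (mod 703)
8^512 ≡ 581^2 = 337561 ≡ 121 (mod 703)
702 = 512 + 128 + 32 + 16 + 8 + 4 + 2 in binary powers of 2.
So 8^702 ≡ 121 · 121 · 121 · 581 · 121 · 581 · 64 ≡ 628 (mod 703).
Since 628 ≠ 1, base 8 is a Fermat witness: 703 is composite.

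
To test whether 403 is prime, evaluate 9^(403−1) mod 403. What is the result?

9^1 ≡ 9 (mod 403)
9^2 ≡ 9^2 = 81 ≡ 81 (mod 403)
9^4 ≡ 81^2 = 6561 ≡ 113 (mod 403)
9^8 ≡ 113^2 = 12769 ≡ 276 (mod 403)
9^16 ≡ 276^2 = 76176 ≡ 9 (mod 403)
9^32 ≡ 9^2 = 81 ≡ 81 (mod 403)
9^64 ≡ 81^2 = 6561 ≡ 113 (mod 403)
9^128 ≡ 113^2 = 12769 ≡ 276 (mod 403)
9^256 ≡ 276^2 = 76176 ≡ 9 (mod 403)
402 = 256 + 128 + 16 + 2 in binary powers of 2.
So 9^402 ≡ 9 · 276 · 9 · 81 ≡ 157 (mod 403).
Since 157 ≠ 1, base 9 is a Fermat witness: 403 is composite.

157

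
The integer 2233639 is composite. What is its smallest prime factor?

2233639 is odd.
Digit sum 28, not divisible by 3.
Ends in 9: not divisible by 5.
7: 2233639 = 7·319091 + 2
11: 2233639 = 11·203058 + 1
13: 2233639 = 13·171818 + 5
17: 2233639 = 17·131390 + 9
19: 2233639 = 19·117559 + 18
23: 2233639 = 23·97114 + 17
29: 2233639 = 29·77022 + 1
31: 2233639 = 31·72052 + 27
37: 2233639 = 37·60368 + 23
41: 2233639 = 41·54479

41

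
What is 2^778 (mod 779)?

605

2^1 ≡ 2 (mod 779)
2^2 ≡ 2^2 = 4 ≡ 4 (mod 779)
2^4 ≡ 4^2 = 16 ≡ 16 (mod 779)
2^8 ≡ 16^2 = 256 ≡ 256 (mod 779)
2^16 ≡ 256^2 = 65536 ≡ 100 (mod 779)
2^32 ≡ 100^2 = 10000 ≡ 652 (mod 779)
2^64 ≡ 652^2 = 425104 ≡ 549 (mod 779)
2^128 ≡ 549^2 = 301401 ≡ 707 (mod 779)
2^256 ≡ 707^2 = 499849 ≡ 510 (mod 779)
2^512 ≡ 510^2 = 260100 ≡ 693 (mod 779)
778 = 512 + 256 + 8 + 2 in binary powers of 2.
So 2^778 ≡ 693 · 510 · 256 · 4 ≡ 605 (mod 779).
Since 605 ≠ 1, base 2 is a Fermat witness: 779 is composite.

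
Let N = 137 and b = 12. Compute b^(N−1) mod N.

12^1 ≡ 12 (mod 137)
12^2 ≡ 12^2 = 144 ≡ 7 (mod 137)
12^4 ≡ 7^2 = 49 ≡ 49 (mod 137)
12^8 ≡ 49^2 = 2401 ≡ 72 (mod 137)
12^16 ≡ 72^2 = 5184 ≡ 115 (mod 137)
12^32 ≡ 115^2 = 13225 ≡ 73 (mod 137)
12^64 ≡ 73^2 = 5329 ≡ 123 (mod 137)
12^128 ≡ 123^2 = 15129 ≡ 59 (mod 137)
136 = 128 + 8 in binary powers of 2.
So 12^136 ≡ 59 · 72 ≡ 1 (mod 137).
Since the result is 1, base 12 gives no evidence that 137 is composite.

1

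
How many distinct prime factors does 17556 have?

5

17556 = 2^2 · 4389
4389 = 3 · 1463
1463 = 7 · 209
209 = 11 · 19
17556 = 2^2 · 3 · 7 · 11 · 19, which has 5 distinct prime factors.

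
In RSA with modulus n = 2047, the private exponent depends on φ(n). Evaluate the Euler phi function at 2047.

1936

Factor: 2047 = 23 · 89.
φ(2047) = (23−1) · (89−1) = 22 · 88 = 1936.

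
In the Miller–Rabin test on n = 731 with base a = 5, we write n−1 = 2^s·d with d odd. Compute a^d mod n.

731 − 1 = 730 = 2^1 · 365, so d = 365.
5^1 ≡ 5 (mod 731)
5^2 ≡ 5^2 = 25 ≡ 25 (mod 731)
5^4 ≡ 25^2 = 625 ≡ 625 (mod 731)
5^8 ≡ 625^2 = 390625 ≡ 271 (mod 731)
5^16 ≡ 271^2 = 73441 ≡ 341 (mod 731)
5^32 ≡ 341^2 = 116281 ≡ 52 (mod 731)
5^64 ≡ 52^2 = 2704 ≡ 511 (mod 731)
5^128 ≡ 511^2 = 261121 ≡ 154 (mod 731)
5^256 ≡ 154^2 = 23716 ≡ 324 (mod 731)
365 = 256 + 64 + 32 + 8 + 4 + 1 in binary powers of 2.
So 5^365 ≡ 324 · 511 · 52 · 271 · 625 · 5 ≡ 632 (mod 731).
Squaring chain: 632; never reaches −1, so base 5 is a Miller–Rabin witness that 731 is composite.

632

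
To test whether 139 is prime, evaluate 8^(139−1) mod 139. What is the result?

8^1 ≡ 8 (mod 139)
8^2 ≡ 8^2 = 64 ≡ 64 (mod 139)
8^4 ≡ 64^2 = 4096 ≡ 65 (mod 139)
8^8 ≡ 65^2 = 4225 ≡ 55 (mod 139)
8^16 ≡ 55^2 = 3025 ≡ 106 (mod 139)
8^32 ≡ 106^2 = 11236 ≡ 116 (mod 139)
8^64 ≡ 116^2 = 13456 ≡ 112 (mod 139)
8^128 ≡ 112^2 = 12544 ≡ 34 (mod 139)
138 = 128 + 8 + 2 in binary powers of 2.
So 8^138 ≡ 34 · 55 · 64 ≡ 1 (mod 139).
Since the result is 1, base 8 gives no evidence that 139 is composite.

1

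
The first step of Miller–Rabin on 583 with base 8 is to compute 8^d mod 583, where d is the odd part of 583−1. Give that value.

569

583 − 1 = 582 = 2^1 · 291, so d = 291.
8^1 ≡ 8 (mod 583)
8^2 ≡ 8^2 = 64 ≡ 64 (mod 583)
8^4 ≡ 64^2 = 4096 ≡ 15 (mod 583)
8^8 ≡ 15^2 = 225 ≡ 225 (mod 583)
8^16 ≡ 225^2 = 50625 ≡ 487 (mod 583)
8^32 ≡ 487^2 = 237169 ≡ 471 (mod 583)
8^64 ≡ 471^2 = 221841 ≡ 301 (mod 583)
8^128 ≡ 301^2 = 90601 ≡ 236 (mod 583)
8^256 ≡ 236^2 = 55696 ≡ 311 (mod 583)
291 = 256 + 32 + 2 + 1 in binary powers of 2.
So 8^291 ≡ 311 · 471 · 64 · 8 ≡ 569 (mod 583).
Squaring chain: 569; never reaches −1, so base 8 is a Miller–Rabin witness that 583 is composite.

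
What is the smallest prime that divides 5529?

3

5529 is odd.
Digit sum 21, divisible by 3.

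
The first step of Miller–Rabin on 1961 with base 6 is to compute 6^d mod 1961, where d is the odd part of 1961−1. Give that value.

820

1961 − 1 = 1960 = 2^3 · 245, so d = 245.
6^1 ≡ 6 (mod 1961)
6^2 ≡ 6^2 = 36 ≡ 36 (mod 1961)
6^4 ≡ 36^2 = 1296 ≡ 1296 (mod 1961)
6^8 ≡ 1296^2 = 1679616 ≡ 1000 (mod 1961)
6^16 ≡ 1000^2 = 1000000 ≡ 1851 (mod 1961)
6^32 ≡ 1851^2 = 3426201 ≡ 334 (mod 1961)
6^64 ≡ 334^2 = 111556 ≡ 1740 (mod 1961)
6^128 ≡ 1740^2 = 3027600 ≡ 1777 (mod 1961)
245 = 128 + 64 + 32 + 16 + 4 + 1 in binary powers of 2.
So 6^245 ≡ 1777 · 1740 · 334 · 1851 · 1296 · 6 ≡ 820 (mod 1961).
Squaring chain: 820 → 1738 → 704; never reaches −1, so base 6 is a Miller–Rabin witness that 1961 is composite.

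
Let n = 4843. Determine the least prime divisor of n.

4843 is odd.
Digit sum 19, not divisible by 3.
Ends in 3: not divisible by 5.
7: 4843 = 7·691 + 6
11: 4843 = 11·440 + 3
13: 4843 = 13·372 + 7
17: 4843 = 17·284 + 15
19: 4843 = 19·254 + 17
23: 4843 = 23·210 + 13
29: 4843 = 29·167

29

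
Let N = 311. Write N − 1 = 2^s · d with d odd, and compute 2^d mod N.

1

311 − 1 = 310 = 2^1 · 155, so d = 155.
2^1 ≡ 2 (mod 311)
2^2 ≡ 2^2 = 4 ≡ 4 (mod 311)
2^4 ≡ 4^2 = 16 ≡ 16 (mod 311)
2^8 ≡ 16^2 = 256 ≡ 256 (mod 311)
2^16 ≡ 256^2 = 65536 ≡ 226 (mod 311)
2^32 ≡ 226^2 = 51076 ≡ 72 (mod 311)
2^64 ≡ 72^2 = 5184 ≡ 208 (mod 311)
2^128 ≡ 208^2 = 43264 ≡ 35 (mod 311)
155 = 128 + 16 + 8 + 2 + 1 in binary powers of 2.
So 2^155 ≡ 35 · 226 · 256 · 4 · 2 ≡ 1 (mod 311).
Since 2^d ≡ 1 (mod 311), base 2 does not prove 311 composite.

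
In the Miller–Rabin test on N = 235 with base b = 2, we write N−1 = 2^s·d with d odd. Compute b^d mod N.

192

235 − 1 = 234 = 2^1 · 117, so d = 117.
2^1 ≡ 2 (mod 235)
2^2 ≡ 2^2 = 4 ≡ 4 (mod 235)
2^4 ≡ 4^2 = 16 ≡ 16 (mod 235)
2^8 ≡ 16^2 = 256 ≡ 21 (mod 235)
2^16 ≡ 21^2 = 441 ≡ 206 (mod 235)
2^32 ≡ 206^2 = 42436 ≡ 136 (mod 235)
2^64 ≡ 136^2 = 18496 ≡ 166 (mod 235)
117 = 64 + 32 + 16 + 4 + 1 in binary powers of 2.
So 2^117 ≡ 166 · 136 · 206 · 16 · 2 ≡ 192 (mod 235).
Squaring chain: 192; never reaches −1, so base 2 is a Miller–Rabin witness that 235 is composite.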